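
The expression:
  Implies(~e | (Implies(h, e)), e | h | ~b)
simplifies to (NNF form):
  e | h | ~b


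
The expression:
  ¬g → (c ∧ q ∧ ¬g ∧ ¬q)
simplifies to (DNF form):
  g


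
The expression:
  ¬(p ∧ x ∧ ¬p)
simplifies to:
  True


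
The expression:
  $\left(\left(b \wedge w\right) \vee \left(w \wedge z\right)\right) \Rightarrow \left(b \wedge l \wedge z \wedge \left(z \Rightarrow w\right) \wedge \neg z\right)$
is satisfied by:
  {z: False, w: False, b: False}
  {b: True, z: False, w: False}
  {z: True, b: False, w: False}
  {b: True, z: True, w: False}
  {w: True, b: False, z: False}


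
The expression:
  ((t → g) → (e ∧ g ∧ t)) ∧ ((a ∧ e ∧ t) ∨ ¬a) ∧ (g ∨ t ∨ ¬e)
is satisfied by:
  {t: True, e: True, a: False, g: False}
  {t: True, e: True, g: True, a: False}
  {t: True, e: True, a: True, g: False}
  {t: True, e: True, g: True, a: True}
  {t: True, a: False, g: False, e: False}


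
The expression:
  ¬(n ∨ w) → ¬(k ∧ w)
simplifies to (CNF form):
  True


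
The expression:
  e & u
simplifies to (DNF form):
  e & u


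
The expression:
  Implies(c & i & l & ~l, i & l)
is always true.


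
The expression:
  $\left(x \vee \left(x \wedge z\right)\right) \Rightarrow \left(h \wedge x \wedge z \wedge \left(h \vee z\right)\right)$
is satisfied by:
  {z: True, h: True, x: False}
  {z: True, h: False, x: False}
  {h: True, z: False, x: False}
  {z: False, h: False, x: False}
  {x: True, z: True, h: True}


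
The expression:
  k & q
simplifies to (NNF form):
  k & q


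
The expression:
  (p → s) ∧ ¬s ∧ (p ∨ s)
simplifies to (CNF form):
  False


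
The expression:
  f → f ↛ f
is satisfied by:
  {f: False}


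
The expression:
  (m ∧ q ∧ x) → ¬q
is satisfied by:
  {m: False, q: False, x: False}
  {x: True, m: False, q: False}
  {q: True, m: False, x: False}
  {x: True, q: True, m: False}
  {m: True, x: False, q: False}
  {x: True, m: True, q: False}
  {q: True, m: True, x: False}


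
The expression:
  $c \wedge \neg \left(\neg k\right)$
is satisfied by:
  {c: True, k: True}


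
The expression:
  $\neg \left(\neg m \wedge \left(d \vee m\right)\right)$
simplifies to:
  $m \vee \neg d$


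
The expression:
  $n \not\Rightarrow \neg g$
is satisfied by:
  {g: True, n: True}


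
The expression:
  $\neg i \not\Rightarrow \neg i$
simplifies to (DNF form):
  $\text{False}$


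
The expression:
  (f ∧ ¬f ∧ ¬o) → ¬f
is always true.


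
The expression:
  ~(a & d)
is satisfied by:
  {d: False, a: False}
  {a: True, d: False}
  {d: True, a: False}


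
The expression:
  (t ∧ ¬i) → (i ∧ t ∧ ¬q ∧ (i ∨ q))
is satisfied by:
  {i: True, t: False}
  {t: False, i: False}
  {t: True, i: True}


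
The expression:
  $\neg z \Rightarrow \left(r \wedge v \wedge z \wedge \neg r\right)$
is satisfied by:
  {z: True}


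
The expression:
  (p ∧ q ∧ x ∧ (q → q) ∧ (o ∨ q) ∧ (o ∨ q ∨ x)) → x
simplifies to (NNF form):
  True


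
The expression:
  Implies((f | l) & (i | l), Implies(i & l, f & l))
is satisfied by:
  {f: True, l: False, i: False}
  {l: False, i: False, f: False}
  {i: True, f: True, l: False}
  {i: True, l: False, f: False}
  {f: True, l: True, i: False}
  {l: True, f: False, i: False}
  {i: True, l: True, f: True}


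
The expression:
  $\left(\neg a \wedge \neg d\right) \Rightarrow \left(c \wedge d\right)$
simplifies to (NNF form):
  $a \vee d$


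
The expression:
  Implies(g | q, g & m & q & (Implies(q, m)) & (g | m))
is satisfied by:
  {m: True, q: False, g: False}
  {m: False, q: False, g: False}
  {q: True, g: True, m: True}


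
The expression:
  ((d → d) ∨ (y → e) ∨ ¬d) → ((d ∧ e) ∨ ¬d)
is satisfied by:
  {e: True, d: False}
  {d: False, e: False}
  {d: True, e: True}


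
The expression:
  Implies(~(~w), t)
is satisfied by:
  {t: True, w: False}
  {w: False, t: False}
  {w: True, t: True}


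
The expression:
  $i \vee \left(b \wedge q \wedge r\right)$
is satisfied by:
  {i: True, b: True, q: True, r: True}
  {i: True, b: True, q: True, r: False}
  {i: True, b: True, r: True, q: False}
  {i: True, b: True, r: False, q: False}
  {i: True, q: True, r: True, b: False}
  {i: True, q: True, r: False, b: False}
  {i: True, q: False, r: True, b: False}
  {i: True, q: False, r: False, b: False}
  {b: True, q: True, r: True, i: False}


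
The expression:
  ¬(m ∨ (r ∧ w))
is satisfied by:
  {w: False, m: False, r: False}
  {r: True, w: False, m: False}
  {w: True, r: False, m: False}


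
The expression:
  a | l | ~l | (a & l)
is always true.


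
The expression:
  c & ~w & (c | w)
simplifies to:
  c & ~w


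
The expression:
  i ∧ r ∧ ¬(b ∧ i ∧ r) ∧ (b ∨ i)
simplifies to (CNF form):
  i ∧ r ∧ ¬b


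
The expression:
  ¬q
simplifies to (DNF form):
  ¬q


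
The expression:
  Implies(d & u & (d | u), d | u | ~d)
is always true.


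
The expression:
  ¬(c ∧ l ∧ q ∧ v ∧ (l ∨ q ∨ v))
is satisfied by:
  {l: False, v: False, q: False, c: False}
  {c: True, l: False, v: False, q: False}
  {q: True, l: False, v: False, c: False}
  {c: True, q: True, l: False, v: False}
  {v: True, c: False, l: False, q: False}
  {c: True, v: True, l: False, q: False}
  {q: True, v: True, c: False, l: False}
  {c: True, q: True, v: True, l: False}
  {l: True, q: False, v: False, c: False}
  {c: True, l: True, q: False, v: False}
  {q: True, l: True, c: False, v: False}
  {c: True, q: True, l: True, v: False}
  {v: True, l: True, q: False, c: False}
  {c: True, v: True, l: True, q: False}
  {q: True, v: True, l: True, c: False}


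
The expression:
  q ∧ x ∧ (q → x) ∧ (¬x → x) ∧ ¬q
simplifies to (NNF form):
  False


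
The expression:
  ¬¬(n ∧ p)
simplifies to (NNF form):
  n ∧ p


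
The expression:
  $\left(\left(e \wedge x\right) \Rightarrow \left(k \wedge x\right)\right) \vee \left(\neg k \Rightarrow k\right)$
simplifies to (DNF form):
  $k \vee \neg e \vee \neg x$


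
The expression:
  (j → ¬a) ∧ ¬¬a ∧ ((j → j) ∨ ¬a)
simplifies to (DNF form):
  a ∧ ¬j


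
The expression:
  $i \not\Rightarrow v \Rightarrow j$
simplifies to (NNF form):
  $j \vee v \vee \neg i$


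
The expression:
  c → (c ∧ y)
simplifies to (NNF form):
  y ∨ ¬c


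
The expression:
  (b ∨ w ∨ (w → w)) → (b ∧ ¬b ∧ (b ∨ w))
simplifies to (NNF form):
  False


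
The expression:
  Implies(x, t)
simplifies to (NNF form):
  t | ~x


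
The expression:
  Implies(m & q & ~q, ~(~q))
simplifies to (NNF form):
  True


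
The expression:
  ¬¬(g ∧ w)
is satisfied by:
  {w: True, g: True}


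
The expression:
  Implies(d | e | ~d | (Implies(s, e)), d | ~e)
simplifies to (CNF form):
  d | ~e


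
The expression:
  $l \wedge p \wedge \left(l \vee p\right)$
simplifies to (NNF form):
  $l \wedge p$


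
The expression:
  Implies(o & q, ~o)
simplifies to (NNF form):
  ~o | ~q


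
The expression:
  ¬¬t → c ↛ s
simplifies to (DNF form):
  (c ∧ ¬s) ∨ ¬t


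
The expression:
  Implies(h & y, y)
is always true.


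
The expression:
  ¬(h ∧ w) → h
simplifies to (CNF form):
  h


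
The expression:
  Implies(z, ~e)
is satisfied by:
  {e: False, z: False}
  {z: True, e: False}
  {e: True, z: False}


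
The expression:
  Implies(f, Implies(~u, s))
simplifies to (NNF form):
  s | u | ~f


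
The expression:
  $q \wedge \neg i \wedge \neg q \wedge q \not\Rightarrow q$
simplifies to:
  $\text{False}$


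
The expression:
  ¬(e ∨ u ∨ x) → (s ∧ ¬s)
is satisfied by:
  {x: True, e: True, u: True}
  {x: True, e: True, u: False}
  {x: True, u: True, e: False}
  {x: True, u: False, e: False}
  {e: True, u: True, x: False}
  {e: True, u: False, x: False}
  {u: True, e: False, x: False}


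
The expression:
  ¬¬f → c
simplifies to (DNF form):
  c ∨ ¬f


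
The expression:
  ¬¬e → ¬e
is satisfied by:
  {e: False}


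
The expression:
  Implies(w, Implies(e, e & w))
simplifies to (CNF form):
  True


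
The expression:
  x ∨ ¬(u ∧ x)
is always true.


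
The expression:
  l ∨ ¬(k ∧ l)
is always true.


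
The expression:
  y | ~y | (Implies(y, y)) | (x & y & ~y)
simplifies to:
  True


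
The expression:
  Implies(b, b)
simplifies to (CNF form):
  True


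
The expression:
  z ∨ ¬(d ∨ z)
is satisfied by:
  {z: True, d: False}
  {d: False, z: False}
  {d: True, z: True}


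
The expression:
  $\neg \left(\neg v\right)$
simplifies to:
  $v$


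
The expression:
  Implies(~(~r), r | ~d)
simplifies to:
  True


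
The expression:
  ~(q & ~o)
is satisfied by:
  {o: True, q: False}
  {q: False, o: False}
  {q: True, o: True}


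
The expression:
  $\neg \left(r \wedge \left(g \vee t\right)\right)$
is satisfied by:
  {t: False, r: False, g: False}
  {g: True, t: False, r: False}
  {t: True, g: False, r: False}
  {g: True, t: True, r: False}
  {r: True, g: False, t: False}


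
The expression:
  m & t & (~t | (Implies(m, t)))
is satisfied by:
  {t: True, m: True}


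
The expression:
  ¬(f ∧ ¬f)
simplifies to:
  True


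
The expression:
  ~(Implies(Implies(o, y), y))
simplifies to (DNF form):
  ~o & ~y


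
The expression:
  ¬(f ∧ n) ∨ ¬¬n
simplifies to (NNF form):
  True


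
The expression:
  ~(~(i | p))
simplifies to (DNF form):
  i | p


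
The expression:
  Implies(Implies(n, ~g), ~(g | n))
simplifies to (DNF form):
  (g & n) | (~g & ~n)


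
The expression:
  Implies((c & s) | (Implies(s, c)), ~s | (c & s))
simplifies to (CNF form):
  True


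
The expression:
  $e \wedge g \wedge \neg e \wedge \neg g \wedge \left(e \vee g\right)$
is never true.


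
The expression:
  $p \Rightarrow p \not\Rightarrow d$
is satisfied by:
  {p: False, d: False}
  {d: True, p: False}
  {p: True, d: False}


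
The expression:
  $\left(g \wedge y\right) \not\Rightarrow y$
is never true.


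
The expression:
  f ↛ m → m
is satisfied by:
  {m: True, f: False}
  {f: False, m: False}
  {f: True, m: True}


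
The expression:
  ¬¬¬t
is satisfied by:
  {t: False}


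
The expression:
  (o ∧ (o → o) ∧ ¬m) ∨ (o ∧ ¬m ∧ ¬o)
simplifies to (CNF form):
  o ∧ ¬m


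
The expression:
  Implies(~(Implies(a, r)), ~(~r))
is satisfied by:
  {r: True, a: False}
  {a: False, r: False}
  {a: True, r: True}


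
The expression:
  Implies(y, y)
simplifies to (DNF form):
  True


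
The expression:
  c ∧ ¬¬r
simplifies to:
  c ∧ r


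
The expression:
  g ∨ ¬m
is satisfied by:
  {g: True, m: False}
  {m: False, g: False}
  {m: True, g: True}


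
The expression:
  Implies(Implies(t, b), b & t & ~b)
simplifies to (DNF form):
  t & ~b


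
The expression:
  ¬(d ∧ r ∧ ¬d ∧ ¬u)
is always true.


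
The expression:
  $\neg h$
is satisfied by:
  {h: False}


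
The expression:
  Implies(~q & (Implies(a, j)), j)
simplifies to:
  a | j | q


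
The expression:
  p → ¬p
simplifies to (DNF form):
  ¬p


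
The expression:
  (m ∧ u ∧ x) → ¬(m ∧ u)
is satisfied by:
  {u: False, m: False, x: False}
  {x: True, u: False, m: False}
  {m: True, u: False, x: False}
  {x: True, m: True, u: False}
  {u: True, x: False, m: False}
  {x: True, u: True, m: False}
  {m: True, u: True, x: False}


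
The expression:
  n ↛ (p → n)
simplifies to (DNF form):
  False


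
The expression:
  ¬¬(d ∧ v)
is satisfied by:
  {d: True, v: True}


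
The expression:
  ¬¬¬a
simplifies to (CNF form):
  ¬a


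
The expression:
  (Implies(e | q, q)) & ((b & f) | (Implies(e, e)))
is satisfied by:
  {q: True, e: False}
  {e: False, q: False}
  {e: True, q: True}


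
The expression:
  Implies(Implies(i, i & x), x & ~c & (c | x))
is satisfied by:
  {i: True, c: False, x: False}
  {x: True, c: False, i: True}
  {x: True, c: False, i: False}
  {i: True, c: True, x: False}


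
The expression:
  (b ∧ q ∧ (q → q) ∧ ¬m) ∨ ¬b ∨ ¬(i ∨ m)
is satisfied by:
  {q: True, m: False, b: False, i: False}
  {i: False, m: False, q: False, b: False}
  {i: True, q: True, m: False, b: False}
  {i: True, m: False, q: False, b: False}
  {q: True, m: True, i: False, b: False}
  {m: True, i: False, q: False, b: False}
  {i: True, q: True, m: True, b: False}
  {i: True, m: True, q: False, b: False}
  {b: True, q: True, i: False, m: False}
  {b: True, i: False, m: False, q: False}
  {b: True, q: True, i: True, m: False}


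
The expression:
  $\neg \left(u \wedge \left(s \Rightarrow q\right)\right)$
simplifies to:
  $\left(s \wedge \neg q\right) \vee \neg u$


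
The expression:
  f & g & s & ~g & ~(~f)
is never true.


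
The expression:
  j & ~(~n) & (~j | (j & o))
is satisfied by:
  {j: True, o: True, n: True}


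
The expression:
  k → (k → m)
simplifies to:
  m ∨ ¬k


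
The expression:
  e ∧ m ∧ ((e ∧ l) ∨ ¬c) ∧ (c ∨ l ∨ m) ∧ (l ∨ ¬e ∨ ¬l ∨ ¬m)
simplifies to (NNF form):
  e ∧ m ∧ (l ∨ ¬c)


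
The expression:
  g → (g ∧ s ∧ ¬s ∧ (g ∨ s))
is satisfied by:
  {g: False}


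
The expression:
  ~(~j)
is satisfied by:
  {j: True}


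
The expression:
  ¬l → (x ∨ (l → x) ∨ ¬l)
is always true.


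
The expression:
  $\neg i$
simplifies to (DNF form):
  $\neg i$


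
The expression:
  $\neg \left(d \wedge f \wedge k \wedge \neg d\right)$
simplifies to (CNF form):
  $\text{True}$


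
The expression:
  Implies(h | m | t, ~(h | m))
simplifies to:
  ~h & ~m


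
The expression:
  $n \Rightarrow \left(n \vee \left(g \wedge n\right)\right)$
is always true.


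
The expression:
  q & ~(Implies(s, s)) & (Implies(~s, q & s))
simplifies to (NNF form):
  False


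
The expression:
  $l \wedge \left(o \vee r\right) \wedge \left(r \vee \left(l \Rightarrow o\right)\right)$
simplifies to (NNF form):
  $l \wedge \left(o \vee r\right)$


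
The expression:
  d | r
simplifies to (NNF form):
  d | r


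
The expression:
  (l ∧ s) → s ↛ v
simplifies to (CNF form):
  ¬l ∨ ¬s ∨ ¬v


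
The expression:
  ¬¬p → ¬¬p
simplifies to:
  True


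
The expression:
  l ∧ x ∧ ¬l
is never true.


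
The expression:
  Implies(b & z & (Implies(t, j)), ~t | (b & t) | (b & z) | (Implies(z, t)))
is always true.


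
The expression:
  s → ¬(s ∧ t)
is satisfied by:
  {s: False, t: False}
  {t: True, s: False}
  {s: True, t: False}


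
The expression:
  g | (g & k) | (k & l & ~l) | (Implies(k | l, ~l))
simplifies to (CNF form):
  g | ~l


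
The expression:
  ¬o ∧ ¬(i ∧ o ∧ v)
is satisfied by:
  {o: False}


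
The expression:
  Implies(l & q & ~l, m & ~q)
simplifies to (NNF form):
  True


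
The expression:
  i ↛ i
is never true.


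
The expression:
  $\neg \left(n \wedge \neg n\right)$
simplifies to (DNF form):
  $\text{True}$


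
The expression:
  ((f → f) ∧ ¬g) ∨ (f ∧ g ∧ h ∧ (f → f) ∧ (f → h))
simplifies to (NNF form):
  (f ∧ h) ∨ ¬g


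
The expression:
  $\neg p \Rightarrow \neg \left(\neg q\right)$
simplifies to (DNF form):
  $p \vee q$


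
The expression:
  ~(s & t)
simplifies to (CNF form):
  ~s | ~t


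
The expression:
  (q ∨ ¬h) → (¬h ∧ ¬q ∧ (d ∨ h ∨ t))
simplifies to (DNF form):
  (d ∧ ¬q) ∨ (h ∧ ¬q) ∨ (t ∧ ¬q)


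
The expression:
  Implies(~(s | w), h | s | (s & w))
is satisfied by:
  {h: True, s: True, w: True}
  {h: True, s: True, w: False}
  {h: True, w: True, s: False}
  {h: True, w: False, s: False}
  {s: True, w: True, h: False}
  {s: True, w: False, h: False}
  {w: True, s: False, h: False}


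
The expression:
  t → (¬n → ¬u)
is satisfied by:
  {n: True, u: False, t: False}
  {u: False, t: False, n: False}
  {n: True, t: True, u: False}
  {t: True, u: False, n: False}
  {n: True, u: True, t: False}
  {u: True, n: False, t: False}
  {n: True, t: True, u: True}


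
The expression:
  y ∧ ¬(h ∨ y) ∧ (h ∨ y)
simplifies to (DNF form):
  False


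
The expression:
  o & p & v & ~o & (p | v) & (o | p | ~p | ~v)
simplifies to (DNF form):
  False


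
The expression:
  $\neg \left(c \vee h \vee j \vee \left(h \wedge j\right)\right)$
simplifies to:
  $\neg c \wedge \neg h \wedge \neg j$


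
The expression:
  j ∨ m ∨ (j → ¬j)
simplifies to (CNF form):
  True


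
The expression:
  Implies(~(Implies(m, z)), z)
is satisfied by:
  {z: True, m: False}
  {m: False, z: False}
  {m: True, z: True}


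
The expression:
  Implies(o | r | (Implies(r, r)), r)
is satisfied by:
  {r: True}


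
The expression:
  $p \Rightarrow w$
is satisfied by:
  {w: True, p: False}
  {p: False, w: False}
  {p: True, w: True}


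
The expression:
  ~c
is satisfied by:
  {c: False}


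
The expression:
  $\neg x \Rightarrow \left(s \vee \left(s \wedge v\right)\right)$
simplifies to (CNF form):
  $s \vee x$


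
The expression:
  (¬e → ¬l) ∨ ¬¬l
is always true.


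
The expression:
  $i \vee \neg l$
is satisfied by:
  {i: True, l: False}
  {l: False, i: False}
  {l: True, i: True}


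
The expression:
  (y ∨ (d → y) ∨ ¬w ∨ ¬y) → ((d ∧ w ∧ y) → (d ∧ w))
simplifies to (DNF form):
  True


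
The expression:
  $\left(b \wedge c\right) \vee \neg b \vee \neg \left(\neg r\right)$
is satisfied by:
  {r: True, c: True, b: False}
  {r: True, c: False, b: False}
  {c: True, r: False, b: False}
  {r: False, c: False, b: False}
  {r: True, b: True, c: True}
  {r: True, b: True, c: False}
  {b: True, c: True, r: False}


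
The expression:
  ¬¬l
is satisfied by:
  {l: True}


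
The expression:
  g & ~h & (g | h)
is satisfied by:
  {g: True, h: False}


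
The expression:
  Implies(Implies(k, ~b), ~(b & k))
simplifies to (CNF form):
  True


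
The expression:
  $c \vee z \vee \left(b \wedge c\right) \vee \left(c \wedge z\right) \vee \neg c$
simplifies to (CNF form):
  $\text{True}$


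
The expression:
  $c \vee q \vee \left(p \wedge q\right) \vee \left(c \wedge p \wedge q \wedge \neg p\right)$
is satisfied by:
  {q: True, c: True}
  {q: True, c: False}
  {c: True, q: False}


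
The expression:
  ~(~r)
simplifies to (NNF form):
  r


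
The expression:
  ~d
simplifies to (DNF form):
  ~d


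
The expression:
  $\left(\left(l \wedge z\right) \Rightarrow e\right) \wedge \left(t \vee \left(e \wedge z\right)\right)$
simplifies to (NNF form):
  $\left(e \wedge z\right) \vee \left(t \wedge \neg l\right) \vee \left(t \wedge \neg z\right)$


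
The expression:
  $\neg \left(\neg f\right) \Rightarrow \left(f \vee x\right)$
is always true.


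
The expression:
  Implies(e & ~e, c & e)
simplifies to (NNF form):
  True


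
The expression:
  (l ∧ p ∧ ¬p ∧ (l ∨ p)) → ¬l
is always true.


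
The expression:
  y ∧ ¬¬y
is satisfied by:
  {y: True}


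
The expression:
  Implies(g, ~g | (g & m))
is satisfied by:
  {m: True, g: False}
  {g: False, m: False}
  {g: True, m: True}


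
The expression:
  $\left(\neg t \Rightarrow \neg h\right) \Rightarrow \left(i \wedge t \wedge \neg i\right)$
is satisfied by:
  {h: True, t: False}


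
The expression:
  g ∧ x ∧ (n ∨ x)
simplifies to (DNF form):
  g ∧ x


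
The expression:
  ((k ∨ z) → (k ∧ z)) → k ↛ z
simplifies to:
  (k ∧ ¬z) ∨ (z ∧ ¬k)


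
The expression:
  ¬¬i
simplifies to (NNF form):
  i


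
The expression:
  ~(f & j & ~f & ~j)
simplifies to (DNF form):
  True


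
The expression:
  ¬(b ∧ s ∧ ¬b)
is always true.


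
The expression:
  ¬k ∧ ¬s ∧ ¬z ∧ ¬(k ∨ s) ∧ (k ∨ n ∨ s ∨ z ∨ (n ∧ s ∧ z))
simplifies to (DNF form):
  n ∧ ¬k ∧ ¬s ∧ ¬z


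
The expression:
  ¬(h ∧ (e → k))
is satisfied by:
  {e: True, k: False, h: False}
  {k: False, h: False, e: False}
  {e: True, k: True, h: False}
  {k: True, e: False, h: False}
  {h: True, e: True, k: False}


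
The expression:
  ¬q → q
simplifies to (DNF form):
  q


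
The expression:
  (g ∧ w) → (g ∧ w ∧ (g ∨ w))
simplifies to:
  True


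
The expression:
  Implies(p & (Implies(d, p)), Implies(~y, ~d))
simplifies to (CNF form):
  y | ~d | ~p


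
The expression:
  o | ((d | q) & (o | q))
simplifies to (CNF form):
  o | q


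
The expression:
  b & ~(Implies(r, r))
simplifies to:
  False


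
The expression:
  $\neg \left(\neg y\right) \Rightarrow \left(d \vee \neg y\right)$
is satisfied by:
  {d: True, y: False}
  {y: False, d: False}
  {y: True, d: True}


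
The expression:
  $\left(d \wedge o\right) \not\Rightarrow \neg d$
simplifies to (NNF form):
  $d \wedge o$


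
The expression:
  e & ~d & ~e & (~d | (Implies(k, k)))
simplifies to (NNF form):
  False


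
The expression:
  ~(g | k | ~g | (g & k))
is never true.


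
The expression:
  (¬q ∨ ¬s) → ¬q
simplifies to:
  s ∨ ¬q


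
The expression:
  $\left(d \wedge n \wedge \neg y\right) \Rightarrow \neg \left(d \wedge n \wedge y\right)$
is always true.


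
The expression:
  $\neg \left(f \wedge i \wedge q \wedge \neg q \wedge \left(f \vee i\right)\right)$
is always true.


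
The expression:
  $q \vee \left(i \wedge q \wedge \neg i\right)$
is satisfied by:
  {q: True}


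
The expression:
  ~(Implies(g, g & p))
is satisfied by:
  {g: True, p: False}


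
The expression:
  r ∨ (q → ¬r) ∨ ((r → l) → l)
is always true.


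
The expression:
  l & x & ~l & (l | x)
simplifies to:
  False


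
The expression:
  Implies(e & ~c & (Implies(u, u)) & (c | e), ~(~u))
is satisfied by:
  {u: True, c: True, e: False}
  {u: True, e: False, c: False}
  {c: True, e: False, u: False}
  {c: False, e: False, u: False}
  {u: True, c: True, e: True}
  {u: True, e: True, c: False}
  {c: True, e: True, u: False}


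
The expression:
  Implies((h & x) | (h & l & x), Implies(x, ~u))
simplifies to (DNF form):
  ~h | ~u | ~x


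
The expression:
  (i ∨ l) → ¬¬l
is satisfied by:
  {l: True, i: False}
  {i: False, l: False}
  {i: True, l: True}


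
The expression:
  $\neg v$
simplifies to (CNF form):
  $\neg v$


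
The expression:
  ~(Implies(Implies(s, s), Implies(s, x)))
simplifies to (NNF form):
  s & ~x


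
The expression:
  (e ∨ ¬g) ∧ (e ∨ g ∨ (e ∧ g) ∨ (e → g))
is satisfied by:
  {e: True, g: False}
  {g: False, e: False}
  {g: True, e: True}


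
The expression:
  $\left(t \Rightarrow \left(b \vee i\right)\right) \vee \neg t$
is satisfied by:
  {i: True, b: True, t: False}
  {i: True, t: False, b: False}
  {b: True, t: False, i: False}
  {b: False, t: False, i: False}
  {i: True, b: True, t: True}
  {i: True, t: True, b: False}
  {b: True, t: True, i: False}


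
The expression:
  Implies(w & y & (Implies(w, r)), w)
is always true.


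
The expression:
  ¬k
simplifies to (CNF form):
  ¬k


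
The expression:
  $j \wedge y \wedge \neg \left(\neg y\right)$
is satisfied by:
  {j: True, y: True}


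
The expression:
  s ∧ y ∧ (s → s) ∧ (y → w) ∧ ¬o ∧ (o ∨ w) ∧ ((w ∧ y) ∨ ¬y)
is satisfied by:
  {w: True, y: True, s: True, o: False}


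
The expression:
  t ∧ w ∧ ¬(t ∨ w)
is never true.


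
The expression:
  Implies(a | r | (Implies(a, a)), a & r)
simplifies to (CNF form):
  a & r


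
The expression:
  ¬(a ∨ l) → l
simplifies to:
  a ∨ l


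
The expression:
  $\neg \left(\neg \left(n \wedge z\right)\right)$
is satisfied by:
  {z: True, n: True}


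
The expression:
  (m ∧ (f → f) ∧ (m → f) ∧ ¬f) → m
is always true.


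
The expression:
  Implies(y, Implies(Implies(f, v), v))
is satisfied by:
  {v: True, f: True, y: False}
  {v: True, f: False, y: False}
  {f: True, v: False, y: False}
  {v: False, f: False, y: False}
  {y: True, v: True, f: True}
  {y: True, v: True, f: False}
  {y: True, f: True, v: False}


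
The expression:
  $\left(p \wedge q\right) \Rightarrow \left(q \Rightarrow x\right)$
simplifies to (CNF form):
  $x \vee \neg p \vee \neg q$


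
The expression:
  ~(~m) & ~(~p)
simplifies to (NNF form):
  m & p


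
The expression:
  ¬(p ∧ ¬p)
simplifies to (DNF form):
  True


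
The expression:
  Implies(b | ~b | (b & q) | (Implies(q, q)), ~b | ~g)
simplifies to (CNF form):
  ~b | ~g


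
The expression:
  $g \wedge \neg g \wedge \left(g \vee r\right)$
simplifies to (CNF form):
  $\text{False}$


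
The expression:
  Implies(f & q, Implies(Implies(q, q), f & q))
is always true.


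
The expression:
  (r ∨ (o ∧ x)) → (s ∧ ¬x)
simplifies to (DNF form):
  (s ∧ ¬x) ∨ (¬o ∧ ¬r) ∨ (¬r ∧ ¬x)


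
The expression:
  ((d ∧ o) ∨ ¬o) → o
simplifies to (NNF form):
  o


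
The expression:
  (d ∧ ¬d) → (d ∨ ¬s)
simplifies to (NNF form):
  True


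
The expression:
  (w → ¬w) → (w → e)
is always true.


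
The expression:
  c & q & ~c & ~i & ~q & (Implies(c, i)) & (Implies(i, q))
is never true.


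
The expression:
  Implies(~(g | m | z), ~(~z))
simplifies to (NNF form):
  g | m | z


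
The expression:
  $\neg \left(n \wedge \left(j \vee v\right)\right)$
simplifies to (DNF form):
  $\left(\neg j \wedge \neg v\right) \vee \neg n$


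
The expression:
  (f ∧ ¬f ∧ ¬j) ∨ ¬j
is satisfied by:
  {j: False}


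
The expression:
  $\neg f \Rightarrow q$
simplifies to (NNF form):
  $f \vee q$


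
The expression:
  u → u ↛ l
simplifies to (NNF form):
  ¬l ∨ ¬u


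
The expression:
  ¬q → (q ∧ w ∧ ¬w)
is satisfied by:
  {q: True}


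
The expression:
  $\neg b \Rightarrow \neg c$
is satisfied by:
  {b: True, c: False}
  {c: False, b: False}
  {c: True, b: True}


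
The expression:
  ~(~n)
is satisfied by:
  {n: True}


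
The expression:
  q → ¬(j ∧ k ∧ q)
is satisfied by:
  {k: False, q: False, j: False}
  {j: True, k: False, q: False}
  {q: True, k: False, j: False}
  {j: True, q: True, k: False}
  {k: True, j: False, q: False}
  {j: True, k: True, q: False}
  {q: True, k: True, j: False}


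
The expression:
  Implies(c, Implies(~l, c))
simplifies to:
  True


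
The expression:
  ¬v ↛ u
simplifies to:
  u ∨ ¬v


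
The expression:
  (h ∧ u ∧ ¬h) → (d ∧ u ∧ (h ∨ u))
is always true.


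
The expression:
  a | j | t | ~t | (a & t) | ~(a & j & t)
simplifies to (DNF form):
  True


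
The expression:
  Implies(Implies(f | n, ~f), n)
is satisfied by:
  {n: True, f: True}
  {n: True, f: False}
  {f: True, n: False}


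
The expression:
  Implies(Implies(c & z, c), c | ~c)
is always true.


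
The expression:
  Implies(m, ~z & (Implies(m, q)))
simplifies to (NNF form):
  ~m | (q & ~z)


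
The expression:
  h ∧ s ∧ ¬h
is never true.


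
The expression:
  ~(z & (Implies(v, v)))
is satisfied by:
  {z: False}


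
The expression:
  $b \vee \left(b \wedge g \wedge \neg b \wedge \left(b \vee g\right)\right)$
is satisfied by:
  {b: True}


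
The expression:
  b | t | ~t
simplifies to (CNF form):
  True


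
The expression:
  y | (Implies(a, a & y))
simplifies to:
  y | ~a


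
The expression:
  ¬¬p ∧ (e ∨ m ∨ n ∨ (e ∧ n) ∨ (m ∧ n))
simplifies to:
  p ∧ (e ∨ m ∨ n)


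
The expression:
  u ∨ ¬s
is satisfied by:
  {u: True, s: False}
  {s: False, u: False}
  {s: True, u: True}


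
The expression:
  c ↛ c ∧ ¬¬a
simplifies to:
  False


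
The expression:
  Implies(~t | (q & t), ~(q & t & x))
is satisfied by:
  {t: False, x: False, q: False}
  {q: True, t: False, x: False}
  {x: True, t: False, q: False}
  {q: True, x: True, t: False}
  {t: True, q: False, x: False}
  {q: True, t: True, x: False}
  {x: True, t: True, q: False}


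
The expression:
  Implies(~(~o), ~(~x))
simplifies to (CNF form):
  x | ~o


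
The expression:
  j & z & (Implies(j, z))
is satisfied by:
  {z: True, j: True}


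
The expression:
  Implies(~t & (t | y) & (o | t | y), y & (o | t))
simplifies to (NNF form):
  o | t | ~y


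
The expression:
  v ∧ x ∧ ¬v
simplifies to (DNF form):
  False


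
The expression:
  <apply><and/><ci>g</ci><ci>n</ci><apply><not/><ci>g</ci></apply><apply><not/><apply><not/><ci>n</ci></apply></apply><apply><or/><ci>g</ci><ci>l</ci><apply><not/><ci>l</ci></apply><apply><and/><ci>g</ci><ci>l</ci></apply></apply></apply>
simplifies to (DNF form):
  <false/>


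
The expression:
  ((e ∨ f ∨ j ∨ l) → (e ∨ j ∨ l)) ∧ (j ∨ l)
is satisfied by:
  {l: True, j: True}
  {l: True, j: False}
  {j: True, l: False}


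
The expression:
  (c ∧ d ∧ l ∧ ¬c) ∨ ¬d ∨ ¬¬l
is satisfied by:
  {l: True, d: False}
  {d: False, l: False}
  {d: True, l: True}


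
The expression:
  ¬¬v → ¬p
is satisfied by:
  {p: False, v: False}
  {v: True, p: False}
  {p: True, v: False}


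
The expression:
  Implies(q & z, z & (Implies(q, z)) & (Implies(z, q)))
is always true.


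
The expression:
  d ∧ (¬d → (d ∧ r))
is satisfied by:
  {d: True}


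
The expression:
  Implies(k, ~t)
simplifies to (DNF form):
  ~k | ~t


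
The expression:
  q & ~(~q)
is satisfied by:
  {q: True}


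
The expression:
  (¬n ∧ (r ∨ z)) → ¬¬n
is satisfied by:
  {n: True, z: False, r: False}
  {n: True, r: True, z: False}
  {n: True, z: True, r: False}
  {n: True, r: True, z: True}
  {r: False, z: False, n: False}


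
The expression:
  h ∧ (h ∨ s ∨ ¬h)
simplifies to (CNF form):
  h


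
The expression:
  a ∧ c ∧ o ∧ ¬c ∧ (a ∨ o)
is never true.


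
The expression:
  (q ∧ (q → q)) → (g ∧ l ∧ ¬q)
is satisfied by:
  {q: False}


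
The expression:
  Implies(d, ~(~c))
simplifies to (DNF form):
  c | ~d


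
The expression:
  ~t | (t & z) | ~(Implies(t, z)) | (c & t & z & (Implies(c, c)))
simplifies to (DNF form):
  True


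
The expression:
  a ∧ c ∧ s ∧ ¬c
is never true.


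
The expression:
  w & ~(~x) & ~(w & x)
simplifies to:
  False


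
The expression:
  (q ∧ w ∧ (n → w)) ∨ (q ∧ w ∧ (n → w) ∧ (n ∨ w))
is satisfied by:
  {w: True, q: True}


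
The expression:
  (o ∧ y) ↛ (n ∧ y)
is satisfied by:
  {o: True, y: True, n: False}


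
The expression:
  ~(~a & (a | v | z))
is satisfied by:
  {a: True, z: False, v: False}
  {a: True, v: True, z: False}
  {a: True, z: True, v: False}
  {a: True, v: True, z: True}
  {v: False, z: False, a: False}


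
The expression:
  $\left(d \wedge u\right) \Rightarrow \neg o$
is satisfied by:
  {u: False, o: False, d: False}
  {d: True, u: False, o: False}
  {o: True, u: False, d: False}
  {d: True, o: True, u: False}
  {u: True, d: False, o: False}
  {d: True, u: True, o: False}
  {o: True, u: True, d: False}


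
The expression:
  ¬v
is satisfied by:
  {v: False}


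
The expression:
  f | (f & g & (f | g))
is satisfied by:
  {f: True}


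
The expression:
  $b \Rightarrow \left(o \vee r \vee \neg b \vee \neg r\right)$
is always true.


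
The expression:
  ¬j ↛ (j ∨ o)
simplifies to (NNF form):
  ¬j ∧ ¬o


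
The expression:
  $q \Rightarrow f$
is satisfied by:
  {f: True, q: False}
  {q: False, f: False}
  {q: True, f: True}


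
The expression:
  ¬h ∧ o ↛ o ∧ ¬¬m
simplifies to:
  False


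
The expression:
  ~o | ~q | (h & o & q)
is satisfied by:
  {h: True, o: False, q: False}
  {o: False, q: False, h: False}
  {q: True, h: True, o: False}
  {q: True, o: False, h: False}
  {h: True, o: True, q: False}
  {o: True, h: False, q: False}
  {q: True, o: True, h: True}


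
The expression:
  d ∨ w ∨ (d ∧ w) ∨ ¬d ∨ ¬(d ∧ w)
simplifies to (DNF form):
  True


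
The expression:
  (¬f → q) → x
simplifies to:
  x ∨ (¬f ∧ ¬q)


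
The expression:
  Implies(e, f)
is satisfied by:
  {f: True, e: False}
  {e: False, f: False}
  {e: True, f: True}


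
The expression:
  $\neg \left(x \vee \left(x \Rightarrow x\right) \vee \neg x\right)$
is never true.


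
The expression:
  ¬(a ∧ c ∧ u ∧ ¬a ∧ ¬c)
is always true.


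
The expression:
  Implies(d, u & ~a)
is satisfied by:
  {u: True, d: False, a: False}
  {u: False, d: False, a: False}
  {a: True, u: True, d: False}
  {a: True, u: False, d: False}
  {d: True, u: True, a: False}


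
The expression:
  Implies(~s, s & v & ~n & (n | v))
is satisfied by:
  {s: True}


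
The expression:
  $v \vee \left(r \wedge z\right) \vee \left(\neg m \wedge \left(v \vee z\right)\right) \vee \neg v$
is always true.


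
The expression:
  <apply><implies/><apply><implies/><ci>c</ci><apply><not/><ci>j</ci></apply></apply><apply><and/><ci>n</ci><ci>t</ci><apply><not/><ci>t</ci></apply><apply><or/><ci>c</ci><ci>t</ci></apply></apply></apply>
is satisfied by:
  {c: True, j: True}


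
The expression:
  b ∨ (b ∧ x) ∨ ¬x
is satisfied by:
  {b: True, x: False}
  {x: False, b: False}
  {x: True, b: True}


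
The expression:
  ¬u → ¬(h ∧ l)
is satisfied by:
  {u: True, l: False, h: False}
  {l: False, h: False, u: False}
  {h: True, u: True, l: False}
  {h: True, l: False, u: False}
  {u: True, l: True, h: False}
  {l: True, u: False, h: False}
  {h: True, l: True, u: True}


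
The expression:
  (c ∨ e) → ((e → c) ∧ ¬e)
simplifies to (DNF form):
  ¬e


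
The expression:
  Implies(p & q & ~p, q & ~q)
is always true.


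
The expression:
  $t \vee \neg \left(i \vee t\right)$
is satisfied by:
  {t: True, i: False}
  {i: False, t: False}
  {i: True, t: True}


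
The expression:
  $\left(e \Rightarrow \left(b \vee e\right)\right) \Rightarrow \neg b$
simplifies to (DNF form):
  $\neg b$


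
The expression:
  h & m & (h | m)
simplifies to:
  h & m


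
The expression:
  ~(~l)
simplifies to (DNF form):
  l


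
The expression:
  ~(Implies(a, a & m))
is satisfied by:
  {a: True, m: False}


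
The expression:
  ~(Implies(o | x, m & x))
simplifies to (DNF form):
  (o & ~x) | (x & ~m)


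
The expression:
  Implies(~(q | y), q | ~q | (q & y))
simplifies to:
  True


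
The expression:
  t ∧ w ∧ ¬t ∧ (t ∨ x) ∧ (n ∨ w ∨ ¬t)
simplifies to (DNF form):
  False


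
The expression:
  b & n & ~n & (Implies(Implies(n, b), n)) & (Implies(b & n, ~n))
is never true.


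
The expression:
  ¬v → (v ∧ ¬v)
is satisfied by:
  {v: True}


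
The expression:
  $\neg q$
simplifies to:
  $\neg q$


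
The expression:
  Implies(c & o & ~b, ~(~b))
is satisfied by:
  {b: True, c: False, o: False}
  {c: False, o: False, b: False}
  {b: True, o: True, c: False}
  {o: True, c: False, b: False}
  {b: True, c: True, o: False}
  {c: True, b: False, o: False}
  {b: True, o: True, c: True}


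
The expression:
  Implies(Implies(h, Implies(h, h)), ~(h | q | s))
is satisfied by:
  {q: False, h: False, s: False}


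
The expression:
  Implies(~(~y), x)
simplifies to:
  x | ~y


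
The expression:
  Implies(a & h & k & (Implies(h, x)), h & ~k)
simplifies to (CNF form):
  ~a | ~h | ~k | ~x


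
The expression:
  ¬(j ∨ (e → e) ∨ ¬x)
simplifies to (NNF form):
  False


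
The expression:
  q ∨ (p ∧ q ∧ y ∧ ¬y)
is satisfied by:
  {q: True}


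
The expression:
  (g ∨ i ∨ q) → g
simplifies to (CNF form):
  (g ∨ ¬i) ∧ (g ∨ ¬q)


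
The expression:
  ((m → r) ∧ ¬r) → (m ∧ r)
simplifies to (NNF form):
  m ∨ r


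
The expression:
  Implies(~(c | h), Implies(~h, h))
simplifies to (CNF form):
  c | h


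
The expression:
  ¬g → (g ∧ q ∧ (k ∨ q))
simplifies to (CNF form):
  g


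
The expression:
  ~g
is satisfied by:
  {g: False}


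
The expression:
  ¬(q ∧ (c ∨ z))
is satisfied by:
  {c: False, q: False, z: False}
  {z: True, c: False, q: False}
  {c: True, z: False, q: False}
  {z: True, c: True, q: False}
  {q: True, z: False, c: False}


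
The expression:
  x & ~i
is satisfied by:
  {x: True, i: False}


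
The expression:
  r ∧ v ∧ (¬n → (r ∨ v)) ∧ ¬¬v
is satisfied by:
  {r: True, v: True}


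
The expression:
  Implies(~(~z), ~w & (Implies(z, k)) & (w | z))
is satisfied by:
  {k: True, w: False, z: False}
  {w: False, z: False, k: False}
  {k: True, w: True, z: False}
  {w: True, k: False, z: False}
  {z: True, k: True, w: False}


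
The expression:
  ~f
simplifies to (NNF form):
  ~f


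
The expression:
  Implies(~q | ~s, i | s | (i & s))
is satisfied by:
  {i: True, s: True}
  {i: True, s: False}
  {s: True, i: False}


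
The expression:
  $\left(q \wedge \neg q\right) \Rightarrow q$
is always true.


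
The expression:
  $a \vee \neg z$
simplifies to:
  $a \vee \neg z$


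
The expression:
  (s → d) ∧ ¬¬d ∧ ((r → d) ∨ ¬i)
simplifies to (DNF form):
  d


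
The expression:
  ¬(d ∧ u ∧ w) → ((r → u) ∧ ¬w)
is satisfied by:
  {u: True, d: True, w: False, r: False}
  {u: True, d: False, w: False, r: False}
  {r: True, u: True, d: True, w: False}
  {r: True, u: True, d: False, w: False}
  {d: True, r: False, w: False, u: False}
  {d: False, r: False, w: False, u: False}
  {u: True, w: True, d: True, r: False}
  {r: True, u: True, w: True, d: True}


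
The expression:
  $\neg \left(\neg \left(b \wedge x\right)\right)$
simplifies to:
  $b \wedge x$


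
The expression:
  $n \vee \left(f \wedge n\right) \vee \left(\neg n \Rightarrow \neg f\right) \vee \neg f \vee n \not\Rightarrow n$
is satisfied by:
  {n: True, f: False}
  {f: False, n: False}
  {f: True, n: True}


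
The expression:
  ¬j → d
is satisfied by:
  {d: True, j: True}
  {d: True, j: False}
  {j: True, d: False}


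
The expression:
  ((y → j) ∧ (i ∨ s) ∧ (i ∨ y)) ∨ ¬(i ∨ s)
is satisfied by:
  {j: True, i: False, y: False, s: False}
  {s: False, i: False, j: False, y: False}
  {y: True, j: True, s: False, i: False}
  {y: True, s: False, i: False, j: False}
  {s: True, y: True, j: True, i: False}
  {j: True, i: True, y: False, s: False}
  {i: True, y: False, j: False, s: False}
  {s: True, i: True, j: True, y: False}
  {s: True, i: True, y: False, j: False}
  {j: True, i: True, y: True, s: False}
  {s: True, j: True, i: True, y: True}
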